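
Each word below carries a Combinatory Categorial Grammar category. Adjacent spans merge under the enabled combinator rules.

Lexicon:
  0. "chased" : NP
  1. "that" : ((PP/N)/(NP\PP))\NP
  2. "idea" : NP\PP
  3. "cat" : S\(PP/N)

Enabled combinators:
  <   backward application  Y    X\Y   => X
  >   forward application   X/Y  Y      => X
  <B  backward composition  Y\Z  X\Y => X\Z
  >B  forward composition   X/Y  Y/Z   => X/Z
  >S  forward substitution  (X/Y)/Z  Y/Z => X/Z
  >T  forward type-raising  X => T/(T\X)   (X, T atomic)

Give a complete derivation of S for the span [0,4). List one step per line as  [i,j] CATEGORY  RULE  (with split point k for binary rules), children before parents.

[0,4] S   <
  [0,3] PP/N   >
    [0,2] (PP/N)/(NP\PP)   <
      [0,1] "chased" : NP
      [1,2] "that" : ((PP/N)/(NP\PP))\NP
    [2,3] "idea" : NP\PP
  [3,4] "cat" : S\(PP/N)

[0,1] NP  lex  "chased"
[1,2] ((PP/N)/(NP\PP))\NP  lex  "that"
[0,2] (PP/N)/(NP\PP)  <  k=1
[2,3] NP\PP  lex  "idea"
[0,3] PP/N  >  k=2
[3,4] S\(PP/N)  lex  "cat"
[0,4] S  <  k=3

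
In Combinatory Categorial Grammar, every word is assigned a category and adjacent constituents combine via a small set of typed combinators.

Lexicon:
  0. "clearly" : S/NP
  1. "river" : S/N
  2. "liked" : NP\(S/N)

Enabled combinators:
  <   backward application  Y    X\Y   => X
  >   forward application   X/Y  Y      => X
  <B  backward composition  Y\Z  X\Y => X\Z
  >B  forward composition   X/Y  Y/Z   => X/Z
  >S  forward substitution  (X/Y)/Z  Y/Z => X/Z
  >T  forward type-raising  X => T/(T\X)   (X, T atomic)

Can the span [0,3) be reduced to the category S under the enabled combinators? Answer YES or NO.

YES

[0,3] S   >
  [0,1] "clearly" : S/NP
  [1,3] NP   <
    [1,2] "river" : S/N
    [2,3] "liked" : NP\(S/N)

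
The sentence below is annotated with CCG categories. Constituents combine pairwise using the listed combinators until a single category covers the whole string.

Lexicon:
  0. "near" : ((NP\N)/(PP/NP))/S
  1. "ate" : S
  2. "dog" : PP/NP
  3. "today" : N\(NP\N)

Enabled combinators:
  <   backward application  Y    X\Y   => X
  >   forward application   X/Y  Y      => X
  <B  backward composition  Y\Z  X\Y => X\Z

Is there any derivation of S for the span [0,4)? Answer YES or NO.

((NP\N)/(PP/NP))/S S PP/NP N\(NP\N)
CKY chart[0,4] = {N}; S ∉ chart

NO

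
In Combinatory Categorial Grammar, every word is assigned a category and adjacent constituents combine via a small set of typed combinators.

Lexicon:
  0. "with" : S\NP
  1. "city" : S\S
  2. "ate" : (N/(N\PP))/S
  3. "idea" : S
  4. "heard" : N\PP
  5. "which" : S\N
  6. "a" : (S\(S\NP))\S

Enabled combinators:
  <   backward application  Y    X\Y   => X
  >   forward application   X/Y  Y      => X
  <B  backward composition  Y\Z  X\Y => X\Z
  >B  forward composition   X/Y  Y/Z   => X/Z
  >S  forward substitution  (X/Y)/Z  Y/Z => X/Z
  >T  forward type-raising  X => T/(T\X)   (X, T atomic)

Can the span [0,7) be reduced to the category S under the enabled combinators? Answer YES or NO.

[0,7] S   <
  [0,2] S\NP   <B
    [0,1] "with" : S\NP
    [1,2] "city" : S\S
  [2,7] S\(S\NP)   <
    [2,6] S   <
      [2,5] N   >
        [2,4] N/(N\PP)   >
          [2,3] "ate" : (N/(N\PP))/S
          [3,4] "idea" : S
        [4,5] "heard" : N\PP
      [5,6] "which" : S\N
    [6,7] "a" : (S\(S\NP))\S

YES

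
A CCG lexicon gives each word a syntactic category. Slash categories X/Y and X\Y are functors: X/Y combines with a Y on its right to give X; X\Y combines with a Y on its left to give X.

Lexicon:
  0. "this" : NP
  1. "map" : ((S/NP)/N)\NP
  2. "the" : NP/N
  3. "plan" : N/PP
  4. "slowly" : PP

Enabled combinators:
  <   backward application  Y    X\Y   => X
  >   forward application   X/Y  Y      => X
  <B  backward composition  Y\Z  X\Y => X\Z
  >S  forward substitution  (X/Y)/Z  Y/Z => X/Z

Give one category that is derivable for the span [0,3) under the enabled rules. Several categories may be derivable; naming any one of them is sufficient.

[0,5] S   >
  [0,3] S/N   >S
    [0,2] (S/NP)/N   <
      [0,1] "this" : NP
      [1,2] "map" : ((S/NP)/N)\NP
    [2,3] "the" : NP/N
  [3,5] N   >
    [3,4] "plan" : N/PP
    [4,5] "slowly" : PP

S/N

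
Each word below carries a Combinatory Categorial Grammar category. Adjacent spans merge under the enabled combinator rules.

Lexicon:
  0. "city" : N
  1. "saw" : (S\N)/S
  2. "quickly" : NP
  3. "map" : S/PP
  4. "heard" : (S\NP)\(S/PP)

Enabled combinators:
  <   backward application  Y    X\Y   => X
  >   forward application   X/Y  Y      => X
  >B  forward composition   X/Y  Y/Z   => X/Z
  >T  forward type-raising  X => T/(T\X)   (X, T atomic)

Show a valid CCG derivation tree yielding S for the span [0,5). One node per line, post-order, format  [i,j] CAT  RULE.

[0,1] N  lex  "city"
[1,2] (S\N)/S  lex  "saw"
[2,3] NP  lex  "quickly"
[2,3] S/(S\NP)  >T
[3,4] S/PP  lex  "map"
[4,5] (S\NP)\(S/PP)  lex  "heard"
[3,5] S\NP  <  k=4
[2,5] S  >  k=3
[1,5] S\N  >  k=2
[0,5] S  <  k=1

[0,5] S   <
  [0,1] "city" : N
  [1,5] S\N   >
    [1,2] "saw" : (S\N)/S
    [2,5] S   >
      [2,3] S/(S\NP)   >T
        [2,3] "quickly" : NP
      [3,5] S\NP   <
        [3,4] "map" : S/PP
        [4,5] "heard" : (S\NP)\(S/PP)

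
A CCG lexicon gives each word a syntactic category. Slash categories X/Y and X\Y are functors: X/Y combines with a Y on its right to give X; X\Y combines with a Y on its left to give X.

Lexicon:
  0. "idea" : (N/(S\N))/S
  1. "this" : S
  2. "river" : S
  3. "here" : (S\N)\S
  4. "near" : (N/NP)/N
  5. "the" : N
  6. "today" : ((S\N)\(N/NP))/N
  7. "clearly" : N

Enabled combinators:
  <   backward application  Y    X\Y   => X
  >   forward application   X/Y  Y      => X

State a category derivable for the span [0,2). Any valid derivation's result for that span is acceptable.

[0,8] S   <
  [0,4] N   >
    [0,2] N/(S\N)   >
      [0,1] "idea" : (N/(S\N))/S
      [1,2] "this" : S
    [2,4] S\N   <
      [2,3] "river" : S
      [3,4] "here" : (S\N)\S
  [4,8] S\N   <
    [4,6] N/NP   >
      [4,5] "near" : (N/NP)/N
      [5,6] "the" : N
    [6,8] (S\N)\(N/NP)   >
      [6,7] "today" : ((S\N)\(N/NP))/N
      [7,8] "clearly" : N

N/(S\N)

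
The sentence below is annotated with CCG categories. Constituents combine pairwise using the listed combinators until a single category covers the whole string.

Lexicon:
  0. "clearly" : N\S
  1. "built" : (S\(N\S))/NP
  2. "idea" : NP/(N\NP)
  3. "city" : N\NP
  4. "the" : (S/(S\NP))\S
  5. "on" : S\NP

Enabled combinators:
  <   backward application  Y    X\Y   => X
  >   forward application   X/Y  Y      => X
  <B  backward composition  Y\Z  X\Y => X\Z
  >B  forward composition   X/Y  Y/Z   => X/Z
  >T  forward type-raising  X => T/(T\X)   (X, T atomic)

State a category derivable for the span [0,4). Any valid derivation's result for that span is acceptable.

[0,6] S   >
  [0,5] S/(S\NP)   <
    [0,4] S   <
      [0,1] "clearly" : N\S
      [1,4] S\(N\S)   >
        [1,2] "built" : (S\(N\S))/NP
        [2,4] NP   >
          [2,3] "idea" : NP/(N\NP)
          [3,4] "city" : N\NP
    [4,5] "the" : (S/(S\NP))\S
  [5,6] "on" : S\NP

S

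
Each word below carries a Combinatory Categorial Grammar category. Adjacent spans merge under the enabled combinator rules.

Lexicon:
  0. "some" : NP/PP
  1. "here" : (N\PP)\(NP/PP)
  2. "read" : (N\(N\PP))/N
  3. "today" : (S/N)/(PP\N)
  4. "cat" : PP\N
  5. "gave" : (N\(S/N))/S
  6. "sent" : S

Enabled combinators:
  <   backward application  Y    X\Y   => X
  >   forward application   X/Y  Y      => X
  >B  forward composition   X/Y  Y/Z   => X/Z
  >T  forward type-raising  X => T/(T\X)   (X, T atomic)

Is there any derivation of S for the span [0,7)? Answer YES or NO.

NP/PP (N\PP)\(NP/PP) (N\(N\PP))/N (S/N)/(PP\N) PP\N (N\(S/N))/S S
CKY chart[0,7] = {N, N/(N\N), NP/(NP\N), PP/(PP\N), S/(S\N)}; S ∉ chart

NO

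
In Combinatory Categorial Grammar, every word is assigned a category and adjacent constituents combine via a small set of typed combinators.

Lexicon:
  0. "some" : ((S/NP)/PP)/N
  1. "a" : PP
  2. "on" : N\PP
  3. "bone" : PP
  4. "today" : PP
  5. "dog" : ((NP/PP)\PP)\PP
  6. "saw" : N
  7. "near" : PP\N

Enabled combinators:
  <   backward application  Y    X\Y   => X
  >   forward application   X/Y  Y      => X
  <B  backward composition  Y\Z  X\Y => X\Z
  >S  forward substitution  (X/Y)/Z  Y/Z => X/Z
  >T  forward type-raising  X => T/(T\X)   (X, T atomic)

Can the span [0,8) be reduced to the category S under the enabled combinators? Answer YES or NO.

[0,8] S   >
  [0,6] S/PP   >S
    [0,3] (S/NP)/PP   >
      [0,1] "some" : ((S/NP)/PP)/N
      [1,3] N   <
        [1,2] "a" : PP
        [2,3] "on" : N\PP
    [3,6] NP/PP   <
      [3,4] "bone" : PP
      [4,6] (NP/PP)\PP   <
        [4,5] "today" : PP
        [5,6] "dog" : ((NP/PP)\PP)\PP
  [6,8] PP   <
    [6,7] "saw" : N
    [7,8] "near" : PP\N

YES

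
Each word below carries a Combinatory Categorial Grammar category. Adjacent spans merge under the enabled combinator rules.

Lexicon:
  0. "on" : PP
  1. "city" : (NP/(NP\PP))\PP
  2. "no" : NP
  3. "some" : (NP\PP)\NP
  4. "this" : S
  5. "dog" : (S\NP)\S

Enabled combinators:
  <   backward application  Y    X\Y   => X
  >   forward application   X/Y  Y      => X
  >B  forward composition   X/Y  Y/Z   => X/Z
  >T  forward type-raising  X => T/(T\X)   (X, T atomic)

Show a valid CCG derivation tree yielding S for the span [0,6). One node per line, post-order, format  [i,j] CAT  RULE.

[0,1] PP  lex  "on"
[1,2] (NP/(NP\PP))\PP  lex  "city"
[0,2] NP/(NP\PP)  <  k=1
[2,3] NP  lex  "no"
[3,4] (NP\PP)\NP  lex  "some"
[2,4] NP\PP  <  k=3
[0,4] NP  >  k=2
[4,5] S  lex  "this"
[5,6] (S\NP)\S  lex  "dog"
[4,6] S\NP  <  k=5
[0,6] S  <  k=4

[0,6] S   <
  [0,4] NP   >
    [0,2] NP/(NP\PP)   <
      [0,1] "on" : PP
      [1,2] "city" : (NP/(NP\PP))\PP
    [2,4] NP\PP   <
      [2,3] "no" : NP
      [3,4] "some" : (NP\PP)\NP
  [4,6] S\NP   <
    [4,5] "this" : S
    [5,6] "dog" : (S\NP)\S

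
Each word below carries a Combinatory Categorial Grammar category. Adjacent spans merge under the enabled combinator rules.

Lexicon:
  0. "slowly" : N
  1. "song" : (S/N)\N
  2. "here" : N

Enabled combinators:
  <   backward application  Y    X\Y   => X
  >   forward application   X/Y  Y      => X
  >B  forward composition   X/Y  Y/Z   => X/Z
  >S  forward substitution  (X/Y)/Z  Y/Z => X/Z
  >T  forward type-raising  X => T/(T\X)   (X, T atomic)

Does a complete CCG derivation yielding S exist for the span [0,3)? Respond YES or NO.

[0,3] S   >
  [0,2] S/N   <
    [0,1] "slowly" : N
    [1,2] "song" : (S/N)\N
  [2,3] "here" : N

YES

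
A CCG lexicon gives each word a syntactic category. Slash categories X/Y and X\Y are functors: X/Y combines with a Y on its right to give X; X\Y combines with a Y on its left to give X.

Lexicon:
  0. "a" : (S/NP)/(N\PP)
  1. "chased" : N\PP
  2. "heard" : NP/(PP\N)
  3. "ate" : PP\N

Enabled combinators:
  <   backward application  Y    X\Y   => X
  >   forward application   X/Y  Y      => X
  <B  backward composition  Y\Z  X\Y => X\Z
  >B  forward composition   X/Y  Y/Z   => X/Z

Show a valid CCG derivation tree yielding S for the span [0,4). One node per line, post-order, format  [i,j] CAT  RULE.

[0,1] (S/NP)/(N\PP)  lex  "a"
[1,2] N\PP  lex  "chased"
[0,2] S/NP  >  k=1
[2,3] NP/(PP\N)  lex  "heard"
[3,4] PP\N  lex  "ate"
[2,4] NP  >  k=3
[0,4] S  >  k=2

[0,4] S   >
  [0,2] S/NP   >
    [0,1] "a" : (S/NP)/(N\PP)
    [1,2] "chased" : N\PP
  [2,4] NP   >
    [2,3] "heard" : NP/(PP\N)
    [3,4] "ate" : PP\N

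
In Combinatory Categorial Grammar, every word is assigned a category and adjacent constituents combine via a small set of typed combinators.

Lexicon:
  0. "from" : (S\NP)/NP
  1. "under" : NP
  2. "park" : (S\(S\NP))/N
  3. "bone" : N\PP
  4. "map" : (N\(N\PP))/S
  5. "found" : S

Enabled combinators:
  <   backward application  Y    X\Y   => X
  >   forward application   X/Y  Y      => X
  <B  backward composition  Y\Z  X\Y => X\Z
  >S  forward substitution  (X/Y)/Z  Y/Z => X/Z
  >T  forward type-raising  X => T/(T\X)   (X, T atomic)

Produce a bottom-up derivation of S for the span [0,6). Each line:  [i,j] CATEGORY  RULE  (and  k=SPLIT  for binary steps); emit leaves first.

[0,6] S   <
  [0,2] S\NP   >
    [0,1] "from" : (S\NP)/NP
    [1,2] "under" : NP
  [2,6] S\(S\NP)   >
    [2,3] "park" : (S\(S\NP))/N
    [3,6] N   <
      [3,4] "bone" : N\PP
      [4,6] N\(N\PP)   >
        [4,5] "map" : (N\(N\PP))/S
        [5,6] "found" : S

[0,1] (S\NP)/NP  lex  "from"
[1,2] NP  lex  "under"
[0,2] S\NP  >  k=1
[2,3] (S\(S\NP))/N  lex  "park"
[3,4] N\PP  lex  "bone"
[4,5] (N\(N\PP))/S  lex  "map"
[5,6] S  lex  "found"
[4,6] N\(N\PP)  >  k=5
[3,6] N  <  k=4
[2,6] S\(S\NP)  >  k=3
[0,6] S  <  k=2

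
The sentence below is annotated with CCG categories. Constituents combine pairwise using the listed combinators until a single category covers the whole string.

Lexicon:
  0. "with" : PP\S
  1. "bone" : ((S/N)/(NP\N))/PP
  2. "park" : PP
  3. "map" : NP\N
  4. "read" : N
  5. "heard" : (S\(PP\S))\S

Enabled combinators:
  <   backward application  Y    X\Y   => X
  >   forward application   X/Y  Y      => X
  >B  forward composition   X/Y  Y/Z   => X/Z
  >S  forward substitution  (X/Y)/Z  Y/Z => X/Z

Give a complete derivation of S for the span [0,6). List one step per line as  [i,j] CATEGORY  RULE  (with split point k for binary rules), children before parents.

[0,1] PP\S  lex  "with"
[1,2] ((S/N)/(NP\N))/PP  lex  "bone"
[2,3] PP  lex  "park"
[1,3] (S/N)/(NP\N)  >  k=2
[3,4] NP\N  lex  "map"
[1,4] S/N  >  k=3
[4,5] N  lex  "read"
[1,5] S  >  k=4
[5,6] (S\(PP\S))\S  lex  "heard"
[1,6] S\(PP\S)  <  k=5
[0,6] S  <  k=1

[0,6] S   <
  [0,1] "with" : PP\S
  [1,6] S\(PP\S)   <
    [1,5] S   >
      [1,4] S/N   >
        [1,3] (S/N)/(NP\N)   >
          [1,2] "bone" : ((S/N)/(NP\N))/PP
          [2,3] "park" : PP
        [3,4] "map" : NP\N
      [4,5] "read" : N
    [5,6] "heard" : (S\(PP\S))\S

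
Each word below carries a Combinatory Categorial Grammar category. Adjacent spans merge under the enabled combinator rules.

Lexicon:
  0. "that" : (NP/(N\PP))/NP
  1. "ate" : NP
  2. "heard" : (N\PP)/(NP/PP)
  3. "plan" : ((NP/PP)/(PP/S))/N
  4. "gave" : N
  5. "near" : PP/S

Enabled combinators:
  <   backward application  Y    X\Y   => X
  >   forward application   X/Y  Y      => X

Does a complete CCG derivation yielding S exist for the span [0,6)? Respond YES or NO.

NO

(NP/(N\PP))/NP NP (N\PP)/(NP/PP) ((NP/PP)/(PP/S))/N N PP/S
CKY chart[0,6] = {NP}; S ∉ chart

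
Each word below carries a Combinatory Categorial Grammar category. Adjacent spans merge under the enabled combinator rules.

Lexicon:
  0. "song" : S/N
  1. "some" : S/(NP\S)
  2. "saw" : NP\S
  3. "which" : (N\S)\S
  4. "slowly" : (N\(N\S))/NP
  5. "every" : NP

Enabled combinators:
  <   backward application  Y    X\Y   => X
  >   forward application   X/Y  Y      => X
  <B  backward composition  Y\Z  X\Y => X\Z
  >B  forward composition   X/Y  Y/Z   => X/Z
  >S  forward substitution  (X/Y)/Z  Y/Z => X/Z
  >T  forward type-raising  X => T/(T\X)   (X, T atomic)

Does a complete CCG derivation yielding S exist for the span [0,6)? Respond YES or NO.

YES

[0,6] S   >
  [0,1] "song" : S/N
  [1,6] N   <
    [1,4] N\S   <
      [1,3] S   >
        [1,2] "some" : S/(NP\S)
        [2,3] "saw" : NP\S
      [3,4] "which" : (N\S)\S
    [4,6] N\(N\S)   >
      [4,5] "slowly" : (N\(N\S))/NP
      [5,6] "every" : NP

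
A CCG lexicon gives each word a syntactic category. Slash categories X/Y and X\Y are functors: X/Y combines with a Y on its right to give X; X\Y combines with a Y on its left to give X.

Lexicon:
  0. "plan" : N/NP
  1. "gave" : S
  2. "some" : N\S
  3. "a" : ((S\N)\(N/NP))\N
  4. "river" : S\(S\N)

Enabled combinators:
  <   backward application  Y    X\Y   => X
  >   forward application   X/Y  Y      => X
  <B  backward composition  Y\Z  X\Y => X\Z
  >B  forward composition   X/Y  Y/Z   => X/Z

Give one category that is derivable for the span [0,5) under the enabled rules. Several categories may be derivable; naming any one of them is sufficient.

S

[0,5] S   <
  [0,4] S\N   <
    [0,1] "plan" : N/NP
    [1,4] (S\N)\(N/NP)   <
      [1,3] N   <
        [1,2] "gave" : S
        [2,3] "some" : N\S
      [3,4] "a" : ((S\N)\(N/NP))\N
  [4,5] "river" : S\(S\N)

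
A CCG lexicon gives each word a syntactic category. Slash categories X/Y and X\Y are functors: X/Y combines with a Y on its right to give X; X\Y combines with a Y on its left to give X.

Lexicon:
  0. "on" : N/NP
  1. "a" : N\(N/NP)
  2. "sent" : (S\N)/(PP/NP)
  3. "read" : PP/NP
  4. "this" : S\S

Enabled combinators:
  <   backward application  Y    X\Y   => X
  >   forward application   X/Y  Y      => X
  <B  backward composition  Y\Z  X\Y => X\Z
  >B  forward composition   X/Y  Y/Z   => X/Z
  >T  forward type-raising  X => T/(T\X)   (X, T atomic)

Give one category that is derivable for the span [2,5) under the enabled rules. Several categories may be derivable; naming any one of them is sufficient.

S\N

[0,5] S   <
  [0,2] N   <
    [0,1] "on" : N/NP
    [1,2] "a" : N\(N/NP)
  [2,5] S\N   <B
    [2,4] S\N   >
      [2,3] "sent" : (S\N)/(PP/NP)
      [3,4] "read" : PP/NP
    [4,5] "this" : S\S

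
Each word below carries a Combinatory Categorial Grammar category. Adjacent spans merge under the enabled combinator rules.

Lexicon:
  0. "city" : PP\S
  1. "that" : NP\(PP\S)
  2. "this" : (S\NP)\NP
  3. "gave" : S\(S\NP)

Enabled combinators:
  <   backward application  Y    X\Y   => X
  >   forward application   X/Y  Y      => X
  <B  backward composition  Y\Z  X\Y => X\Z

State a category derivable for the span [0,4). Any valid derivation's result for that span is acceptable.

S

[0,4] S   <
  [0,3] S\NP   <
    [0,2] NP   <
      [0,1] "city" : PP\S
      [1,2] "that" : NP\(PP\S)
    [2,3] "this" : (S\NP)\NP
  [3,4] "gave" : S\(S\NP)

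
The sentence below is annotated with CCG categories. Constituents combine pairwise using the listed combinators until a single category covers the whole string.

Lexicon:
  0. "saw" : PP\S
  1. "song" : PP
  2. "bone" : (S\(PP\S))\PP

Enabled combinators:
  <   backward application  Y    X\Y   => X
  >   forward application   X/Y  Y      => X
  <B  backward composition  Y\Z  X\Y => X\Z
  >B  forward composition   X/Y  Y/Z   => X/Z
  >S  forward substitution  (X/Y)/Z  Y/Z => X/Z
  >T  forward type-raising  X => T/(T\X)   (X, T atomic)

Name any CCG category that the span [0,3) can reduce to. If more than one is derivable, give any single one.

[0,3] S   <
  [0,1] "saw" : PP\S
  [1,3] S\(PP\S)   <
    [1,2] "song" : PP
    [2,3] "bone" : (S\(PP\S))\PP

S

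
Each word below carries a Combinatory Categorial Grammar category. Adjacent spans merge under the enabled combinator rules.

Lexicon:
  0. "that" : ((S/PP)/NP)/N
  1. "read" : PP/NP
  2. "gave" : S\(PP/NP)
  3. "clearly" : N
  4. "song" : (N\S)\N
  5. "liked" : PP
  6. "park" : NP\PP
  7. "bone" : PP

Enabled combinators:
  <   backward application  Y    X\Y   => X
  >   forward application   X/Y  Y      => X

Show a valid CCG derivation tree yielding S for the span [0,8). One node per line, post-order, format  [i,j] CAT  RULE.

[0,8] S   >
  [0,7] S/PP   >
    [0,5] (S/PP)/NP   >
      [0,1] "that" : ((S/PP)/NP)/N
      [1,5] N   <
        [1,3] S   <
          [1,2] "read" : PP/NP
          [2,3] "gave" : S\(PP/NP)
        [3,5] N\S   <
          [3,4] "clearly" : N
          [4,5] "song" : (N\S)\N
    [5,7] NP   <
      [5,6] "liked" : PP
      [6,7] "park" : NP\PP
  [7,8] "bone" : PP

[0,1] ((S/PP)/NP)/N  lex  "that"
[1,2] PP/NP  lex  "read"
[2,3] S\(PP/NP)  lex  "gave"
[1,3] S  <  k=2
[3,4] N  lex  "clearly"
[4,5] (N\S)\N  lex  "song"
[3,5] N\S  <  k=4
[1,5] N  <  k=3
[0,5] (S/PP)/NP  >  k=1
[5,6] PP  lex  "liked"
[6,7] NP\PP  lex  "park"
[5,7] NP  <  k=6
[0,7] S/PP  >  k=5
[7,8] PP  lex  "bone"
[0,8] S  >  k=7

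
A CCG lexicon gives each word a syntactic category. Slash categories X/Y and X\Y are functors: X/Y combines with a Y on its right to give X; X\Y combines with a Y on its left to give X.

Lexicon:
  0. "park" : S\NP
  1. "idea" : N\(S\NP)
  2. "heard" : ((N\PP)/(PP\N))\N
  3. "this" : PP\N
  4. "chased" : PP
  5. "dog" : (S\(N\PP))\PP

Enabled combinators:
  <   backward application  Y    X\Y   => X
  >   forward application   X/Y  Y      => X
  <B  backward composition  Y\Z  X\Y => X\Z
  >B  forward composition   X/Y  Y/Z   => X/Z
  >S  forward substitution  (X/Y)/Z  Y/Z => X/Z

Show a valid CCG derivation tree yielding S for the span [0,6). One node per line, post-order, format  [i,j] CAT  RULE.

[0,6] S   <
  [0,4] N\PP   >
    [0,3] (N\PP)/(PP\N)   <
      [0,2] N   <
        [0,1] "park" : S\NP
        [1,2] "idea" : N\(S\NP)
      [2,3] "heard" : ((N\PP)/(PP\N))\N
    [3,4] "this" : PP\N
  [4,6] S\(N\PP)   <
    [4,5] "chased" : PP
    [5,6] "dog" : (S\(N\PP))\PP

[0,1] S\NP  lex  "park"
[1,2] N\(S\NP)  lex  "idea"
[0,2] N  <  k=1
[2,3] ((N\PP)/(PP\N))\N  lex  "heard"
[0,3] (N\PP)/(PP\N)  <  k=2
[3,4] PP\N  lex  "this"
[0,4] N\PP  >  k=3
[4,5] PP  lex  "chased"
[5,6] (S\(N\PP))\PP  lex  "dog"
[4,6] S\(N\PP)  <  k=5
[0,6] S  <  k=4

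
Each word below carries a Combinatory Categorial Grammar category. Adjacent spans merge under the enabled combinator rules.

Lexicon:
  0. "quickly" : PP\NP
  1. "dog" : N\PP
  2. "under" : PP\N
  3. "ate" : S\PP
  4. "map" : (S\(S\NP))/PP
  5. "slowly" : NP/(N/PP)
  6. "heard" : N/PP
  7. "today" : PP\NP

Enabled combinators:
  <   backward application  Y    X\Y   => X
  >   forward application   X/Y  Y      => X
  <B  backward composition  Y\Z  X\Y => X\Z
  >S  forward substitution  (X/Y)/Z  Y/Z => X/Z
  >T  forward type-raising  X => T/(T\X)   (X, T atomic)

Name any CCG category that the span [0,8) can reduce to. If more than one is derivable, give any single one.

[0,8] S   <
  [0,4] S\NP   <B
    [0,1] "quickly" : PP\NP
    [1,4] S\PP   <B
      [1,2] "dog" : N\PP
      [2,4] S\N   <B
        [2,3] "under" : PP\N
        [3,4] "ate" : S\PP
  [4,8] S\(S\NP)   >
    [4,5] "map" : (S\(S\NP))/PP
    [5,8] PP   <
      [5,7] NP   >
        [5,6] "slowly" : NP/(N/PP)
        [6,7] "heard" : N/PP
      [7,8] "today" : PP\NP

S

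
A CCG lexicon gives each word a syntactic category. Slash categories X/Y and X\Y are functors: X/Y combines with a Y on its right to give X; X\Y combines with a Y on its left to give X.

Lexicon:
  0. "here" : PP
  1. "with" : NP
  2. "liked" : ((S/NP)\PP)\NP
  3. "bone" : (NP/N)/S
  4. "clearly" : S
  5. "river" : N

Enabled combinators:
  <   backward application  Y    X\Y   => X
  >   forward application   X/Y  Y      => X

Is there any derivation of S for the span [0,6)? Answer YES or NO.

YES

[0,6] S   >
  [0,3] S/NP   <
    [0,1] "here" : PP
    [1,3] (S/NP)\PP   <
      [1,2] "with" : NP
      [2,3] "liked" : ((S/NP)\PP)\NP
  [3,6] NP   >
    [3,5] NP/N   >
      [3,4] "bone" : (NP/N)/S
      [4,5] "clearly" : S
    [5,6] "river" : N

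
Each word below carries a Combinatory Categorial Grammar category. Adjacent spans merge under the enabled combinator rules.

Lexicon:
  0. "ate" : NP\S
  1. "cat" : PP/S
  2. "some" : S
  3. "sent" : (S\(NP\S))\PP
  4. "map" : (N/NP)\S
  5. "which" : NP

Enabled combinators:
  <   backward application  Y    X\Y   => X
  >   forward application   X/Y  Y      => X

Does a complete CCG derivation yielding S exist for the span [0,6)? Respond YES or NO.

NP\S PP/S S (S\(NP\S))\PP (N/NP)\S NP
CKY chart[0,6] = {N}; S ∉ chart

NO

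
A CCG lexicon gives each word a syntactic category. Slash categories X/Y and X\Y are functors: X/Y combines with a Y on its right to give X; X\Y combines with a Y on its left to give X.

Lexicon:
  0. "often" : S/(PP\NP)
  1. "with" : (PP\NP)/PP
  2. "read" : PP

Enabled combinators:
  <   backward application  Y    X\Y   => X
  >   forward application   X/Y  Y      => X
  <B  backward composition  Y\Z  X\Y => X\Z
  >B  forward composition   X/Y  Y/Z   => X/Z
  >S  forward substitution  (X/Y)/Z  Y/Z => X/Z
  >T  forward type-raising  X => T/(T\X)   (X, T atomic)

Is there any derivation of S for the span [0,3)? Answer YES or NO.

[0,3] S   >
  [0,2] S/PP   >B
    [0,1] "often" : S/(PP\NP)
    [1,2] "with" : (PP\NP)/PP
  [2,3] "read" : PP

YES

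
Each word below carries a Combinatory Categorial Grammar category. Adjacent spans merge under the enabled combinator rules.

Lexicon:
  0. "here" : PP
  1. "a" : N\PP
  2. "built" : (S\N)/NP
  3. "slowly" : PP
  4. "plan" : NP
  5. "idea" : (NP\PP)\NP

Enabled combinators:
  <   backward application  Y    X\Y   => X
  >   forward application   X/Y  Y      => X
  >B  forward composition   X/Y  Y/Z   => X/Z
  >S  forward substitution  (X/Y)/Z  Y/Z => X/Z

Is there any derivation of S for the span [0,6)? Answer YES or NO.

YES

[0,6] S   <
  [0,2] N   <
    [0,1] "here" : PP
    [1,2] "a" : N\PP
  [2,6] S\N   >
    [2,3] "built" : (S\N)/NP
    [3,6] NP   <
      [3,4] "slowly" : PP
      [4,6] NP\PP   <
        [4,5] "plan" : NP
        [5,6] "idea" : (NP\PP)\NP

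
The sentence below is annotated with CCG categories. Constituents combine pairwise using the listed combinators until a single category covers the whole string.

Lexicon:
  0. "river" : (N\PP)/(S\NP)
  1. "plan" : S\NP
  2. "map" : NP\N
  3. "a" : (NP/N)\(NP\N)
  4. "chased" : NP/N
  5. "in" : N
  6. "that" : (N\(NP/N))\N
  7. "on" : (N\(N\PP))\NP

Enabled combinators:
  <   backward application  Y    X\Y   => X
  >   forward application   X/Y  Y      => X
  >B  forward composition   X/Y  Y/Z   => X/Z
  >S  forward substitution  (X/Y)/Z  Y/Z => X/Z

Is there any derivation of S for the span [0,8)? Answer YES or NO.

NO

(N\PP)/(S\NP) S\NP NP\N (NP/N)\(NP\N) NP/N N (N\(NP/N))\N (N\(N\PP))\NP
CKY chart[0,8] = {N}; S ∉ chart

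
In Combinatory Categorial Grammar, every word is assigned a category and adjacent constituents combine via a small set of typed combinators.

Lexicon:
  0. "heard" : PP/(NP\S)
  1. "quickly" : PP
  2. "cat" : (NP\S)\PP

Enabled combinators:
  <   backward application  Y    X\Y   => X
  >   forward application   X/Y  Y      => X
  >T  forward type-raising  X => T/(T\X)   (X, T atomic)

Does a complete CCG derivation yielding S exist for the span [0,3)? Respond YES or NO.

NO

PP/(NP\S) PP (NP\S)\PP
CKY chart[0,3] = {N/(N\PP), NP/(NP\PP), PP, PP/(PP\PP), S/(S\PP)}; S ∉ chart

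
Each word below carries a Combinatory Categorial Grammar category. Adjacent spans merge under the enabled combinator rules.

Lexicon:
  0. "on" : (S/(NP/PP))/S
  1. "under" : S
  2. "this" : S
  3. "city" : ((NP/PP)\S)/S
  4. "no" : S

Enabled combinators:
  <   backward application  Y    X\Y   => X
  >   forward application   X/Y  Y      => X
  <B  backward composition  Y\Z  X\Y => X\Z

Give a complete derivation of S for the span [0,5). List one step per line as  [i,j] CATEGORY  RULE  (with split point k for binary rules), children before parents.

[0,1] (S/(NP/PP))/S  lex  "on"
[1,2] S  lex  "under"
[0,2] S/(NP/PP)  >  k=1
[2,3] S  lex  "this"
[3,4] ((NP/PP)\S)/S  lex  "city"
[4,5] S  lex  "no"
[3,5] (NP/PP)\S  >  k=4
[2,5] NP/PP  <  k=3
[0,5] S  >  k=2

[0,5] S   >
  [0,2] S/(NP/PP)   >
    [0,1] "on" : (S/(NP/PP))/S
    [1,2] "under" : S
  [2,5] NP/PP   <
    [2,3] "this" : S
    [3,5] (NP/PP)\S   >
      [3,4] "city" : ((NP/PP)\S)/S
      [4,5] "no" : S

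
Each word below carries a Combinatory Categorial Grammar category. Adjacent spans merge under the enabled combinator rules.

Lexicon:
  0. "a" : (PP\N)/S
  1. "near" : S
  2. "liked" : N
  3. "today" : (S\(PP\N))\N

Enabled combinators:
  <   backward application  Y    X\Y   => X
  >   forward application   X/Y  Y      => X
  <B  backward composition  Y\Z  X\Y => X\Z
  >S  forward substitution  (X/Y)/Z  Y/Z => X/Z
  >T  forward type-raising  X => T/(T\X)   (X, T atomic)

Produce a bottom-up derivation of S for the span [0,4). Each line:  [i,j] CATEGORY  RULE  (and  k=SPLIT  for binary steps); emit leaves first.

[0,1] (PP\N)/S  lex  "a"
[1,2] S  lex  "near"
[0,2] PP\N  >  k=1
[2,3] N  lex  "liked"
[3,4] (S\(PP\N))\N  lex  "today"
[2,4] S\(PP\N)  <  k=3
[0,4] S  <  k=2

[0,4] S   <
  [0,2] PP\N   >
    [0,1] "a" : (PP\N)/S
    [1,2] "near" : S
  [2,4] S\(PP\N)   <
    [2,3] "liked" : N
    [3,4] "today" : (S\(PP\N))\N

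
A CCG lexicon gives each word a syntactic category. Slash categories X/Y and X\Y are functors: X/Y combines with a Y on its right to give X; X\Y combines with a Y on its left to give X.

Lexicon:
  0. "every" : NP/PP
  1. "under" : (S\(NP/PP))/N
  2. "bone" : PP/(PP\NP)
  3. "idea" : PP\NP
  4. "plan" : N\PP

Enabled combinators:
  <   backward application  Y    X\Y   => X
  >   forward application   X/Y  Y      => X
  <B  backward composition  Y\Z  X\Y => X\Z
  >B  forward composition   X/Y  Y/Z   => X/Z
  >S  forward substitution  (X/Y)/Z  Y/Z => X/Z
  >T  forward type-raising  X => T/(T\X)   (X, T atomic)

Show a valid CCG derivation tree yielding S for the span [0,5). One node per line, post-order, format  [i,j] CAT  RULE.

[0,5] S   <
  [0,1] "every" : NP/PP
  [1,5] S\(NP/PP)   >
    [1,2] "under" : (S\(NP/PP))/N
    [2,5] N   <
      [2,4] PP   >
        [2,3] "bone" : PP/(PP\NP)
        [3,4] "idea" : PP\NP
      [4,5] "plan" : N\PP

[0,1] NP/PP  lex  "every"
[1,2] (S\(NP/PP))/N  lex  "under"
[2,3] PP/(PP\NP)  lex  "bone"
[3,4] PP\NP  lex  "idea"
[2,4] PP  >  k=3
[4,5] N\PP  lex  "plan"
[2,5] N  <  k=4
[1,5] S\(NP/PP)  >  k=2
[0,5] S  <  k=1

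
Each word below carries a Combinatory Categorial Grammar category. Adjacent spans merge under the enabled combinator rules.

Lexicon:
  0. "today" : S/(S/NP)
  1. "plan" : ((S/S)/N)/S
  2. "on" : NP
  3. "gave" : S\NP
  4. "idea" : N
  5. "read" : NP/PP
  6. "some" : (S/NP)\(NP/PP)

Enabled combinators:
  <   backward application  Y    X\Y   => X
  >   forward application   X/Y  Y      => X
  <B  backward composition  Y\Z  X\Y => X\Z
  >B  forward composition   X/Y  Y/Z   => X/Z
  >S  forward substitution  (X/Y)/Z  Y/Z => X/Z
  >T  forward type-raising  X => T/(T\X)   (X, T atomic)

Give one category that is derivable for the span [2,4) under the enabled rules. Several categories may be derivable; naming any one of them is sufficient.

S

[0,7] S   >
  [0,1] "today" : S/(S/NP)
  [1,7] S/NP   >B
    [1,5] S/S   >
      [1,4] (S/S)/N   >
        [1,2] "plan" : ((S/S)/N)/S
        [2,4] S   <
          [2,3] "on" : NP
          [3,4] "gave" : S\NP
      [4,5] "idea" : N
    [5,7] S/NP   <
      [5,6] "read" : NP/PP
      [6,7] "some" : (S/NP)\(NP/PP)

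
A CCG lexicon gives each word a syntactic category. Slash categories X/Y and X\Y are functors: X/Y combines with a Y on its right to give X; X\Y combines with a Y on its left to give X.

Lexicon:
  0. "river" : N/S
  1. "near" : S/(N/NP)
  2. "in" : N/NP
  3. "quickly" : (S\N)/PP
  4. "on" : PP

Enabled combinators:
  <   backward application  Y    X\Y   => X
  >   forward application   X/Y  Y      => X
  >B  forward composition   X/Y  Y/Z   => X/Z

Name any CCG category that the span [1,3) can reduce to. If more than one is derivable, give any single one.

S

[0,5] S   <
  [0,3] N   >
    [0,1] "river" : N/S
    [1,3] S   >
      [1,2] "near" : S/(N/NP)
      [2,3] "in" : N/NP
  [3,5] S\N   >
    [3,4] "quickly" : (S\N)/PP
    [4,5] "on" : PP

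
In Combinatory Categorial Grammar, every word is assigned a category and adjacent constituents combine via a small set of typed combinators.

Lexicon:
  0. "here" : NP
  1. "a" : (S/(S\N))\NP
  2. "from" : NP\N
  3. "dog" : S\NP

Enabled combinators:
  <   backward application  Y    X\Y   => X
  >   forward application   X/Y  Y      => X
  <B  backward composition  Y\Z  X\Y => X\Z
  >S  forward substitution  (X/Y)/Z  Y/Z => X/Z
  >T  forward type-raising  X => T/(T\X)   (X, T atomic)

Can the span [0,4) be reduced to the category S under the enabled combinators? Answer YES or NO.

YES

[0,4] S   >
  [0,2] S/(S\N)   <
    [0,1] "here" : NP
    [1,2] "a" : (S/(S\N))\NP
  [2,4] S\N   <B
    [2,3] "from" : NP\N
    [3,4] "dog" : S\NP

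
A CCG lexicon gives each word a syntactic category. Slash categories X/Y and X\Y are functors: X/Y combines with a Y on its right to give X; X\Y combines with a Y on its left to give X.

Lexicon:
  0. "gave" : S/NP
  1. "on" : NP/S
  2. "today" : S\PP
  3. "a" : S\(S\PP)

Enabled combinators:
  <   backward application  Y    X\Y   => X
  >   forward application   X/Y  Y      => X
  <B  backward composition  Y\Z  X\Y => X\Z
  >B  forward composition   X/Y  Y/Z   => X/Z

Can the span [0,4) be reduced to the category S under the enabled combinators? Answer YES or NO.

[0,4] S   >
  [0,1] "gave" : S/NP
  [1,4] NP   >
    [1,2] "on" : NP/S
    [2,4] S   <
      [2,3] "today" : S\PP
      [3,4] "a" : S\(S\PP)

YES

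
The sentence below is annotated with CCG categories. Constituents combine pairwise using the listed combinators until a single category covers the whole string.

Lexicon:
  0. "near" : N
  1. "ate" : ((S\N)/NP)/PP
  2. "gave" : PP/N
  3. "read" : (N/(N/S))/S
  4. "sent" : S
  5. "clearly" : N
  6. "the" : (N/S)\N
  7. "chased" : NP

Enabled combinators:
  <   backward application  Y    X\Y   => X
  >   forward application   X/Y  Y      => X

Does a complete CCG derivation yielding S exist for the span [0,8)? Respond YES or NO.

[0,8] S   <
  [0,1] "near" : N
  [1,8] S\N   >
    [1,7] (S\N)/NP   >
      [1,2] "ate" : ((S\N)/NP)/PP
      [2,7] PP   >
        [2,3] "gave" : PP/N
        [3,7] N   >
          [3,5] N/(N/S)   >
            [3,4] "read" : (N/(N/S))/S
            [4,5] "sent" : S
          [5,7] N/S   <
            [5,6] "clearly" : N
            [6,7] "the" : (N/S)\N
    [7,8] "chased" : NP

YES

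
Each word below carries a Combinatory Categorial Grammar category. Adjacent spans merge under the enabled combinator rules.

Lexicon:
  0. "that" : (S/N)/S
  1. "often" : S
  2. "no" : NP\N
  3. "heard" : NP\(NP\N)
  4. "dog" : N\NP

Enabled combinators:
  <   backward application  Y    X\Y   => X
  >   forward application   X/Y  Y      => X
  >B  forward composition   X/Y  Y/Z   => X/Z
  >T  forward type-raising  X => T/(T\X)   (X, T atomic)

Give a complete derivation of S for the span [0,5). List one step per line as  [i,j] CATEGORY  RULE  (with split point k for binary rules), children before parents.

[0,5] S   >
  [0,2] S/N   >
    [0,1] "that" : (S/N)/S
    [1,2] "often" : S
  [2,5] N   <
    [2,4] NP   <
      [2,3] "no" : NP\N
      [3,4] "heard" : NP\(NP\N)
    [4,5] "dog" : N\NP

[0,1] (S/N)/S  lex  "that"
[1,2] S  lex  "often"
[0,2] S/N  >  k=1
[2,3] NP\N  lex  "no"
[3,4] NP\(NP\N)  lex  "heard"
[2,4] NP  <  k=3
[4,5] N\NP  lex  "dog"
[2,5] N  <  k=4
[0,5] S  >  k=2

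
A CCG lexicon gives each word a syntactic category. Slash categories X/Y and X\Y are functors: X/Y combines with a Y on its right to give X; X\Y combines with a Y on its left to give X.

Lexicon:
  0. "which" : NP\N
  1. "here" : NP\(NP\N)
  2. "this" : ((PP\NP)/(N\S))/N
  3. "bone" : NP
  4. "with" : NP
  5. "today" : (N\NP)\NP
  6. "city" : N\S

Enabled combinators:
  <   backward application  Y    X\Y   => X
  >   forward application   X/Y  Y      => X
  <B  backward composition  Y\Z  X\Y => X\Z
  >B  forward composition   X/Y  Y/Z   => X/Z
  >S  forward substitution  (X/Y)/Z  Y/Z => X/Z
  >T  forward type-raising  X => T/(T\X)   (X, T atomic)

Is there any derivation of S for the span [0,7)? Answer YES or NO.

NP\N NP\(NP\N) ((PP\NP)/(N\S))/N NP NP (N\NP)\NP N\S
CKY chart[0,7] = {N/(N\PP), NP/(NP\PP), PP, PP/(PP\PP), S/(S\PP)}; S ∉ chart

NO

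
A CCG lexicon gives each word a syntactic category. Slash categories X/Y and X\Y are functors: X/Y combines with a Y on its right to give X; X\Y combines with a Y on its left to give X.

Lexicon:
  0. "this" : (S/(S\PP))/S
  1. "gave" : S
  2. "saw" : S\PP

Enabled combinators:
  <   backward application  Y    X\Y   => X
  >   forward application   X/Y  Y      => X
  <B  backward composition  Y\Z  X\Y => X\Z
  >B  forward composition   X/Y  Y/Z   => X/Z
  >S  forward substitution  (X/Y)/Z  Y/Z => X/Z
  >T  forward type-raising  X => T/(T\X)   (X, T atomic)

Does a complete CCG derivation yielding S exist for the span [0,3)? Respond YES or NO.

[0,3] S   >
  [0,2] S/(S\PP)   >
    [0,1] "this" : (S/(S\PP))/S
    [1,2] "gave" : S
  [2,3] "saw" : S\PP

YES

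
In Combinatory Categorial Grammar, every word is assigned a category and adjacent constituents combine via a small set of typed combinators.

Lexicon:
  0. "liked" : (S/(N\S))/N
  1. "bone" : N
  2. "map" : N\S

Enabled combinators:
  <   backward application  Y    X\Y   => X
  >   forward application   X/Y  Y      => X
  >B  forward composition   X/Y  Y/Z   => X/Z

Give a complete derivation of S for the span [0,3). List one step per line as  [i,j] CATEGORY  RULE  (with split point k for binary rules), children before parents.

[0,1] (S/(N\S))/N  lex  "liked"
[1,2] N  lex  "bone"
[0,2] S/(N\S)  >  k=1
[2,3] N\S  lex  "map"
[0,3] S  >  k=2

[0,3] S   >
  [0,2] S/(N\S)   >
    [0,1] "liked" : (S/(N\S))/N
    [1,2] "bone" : N
  [2,3] "map" : N\S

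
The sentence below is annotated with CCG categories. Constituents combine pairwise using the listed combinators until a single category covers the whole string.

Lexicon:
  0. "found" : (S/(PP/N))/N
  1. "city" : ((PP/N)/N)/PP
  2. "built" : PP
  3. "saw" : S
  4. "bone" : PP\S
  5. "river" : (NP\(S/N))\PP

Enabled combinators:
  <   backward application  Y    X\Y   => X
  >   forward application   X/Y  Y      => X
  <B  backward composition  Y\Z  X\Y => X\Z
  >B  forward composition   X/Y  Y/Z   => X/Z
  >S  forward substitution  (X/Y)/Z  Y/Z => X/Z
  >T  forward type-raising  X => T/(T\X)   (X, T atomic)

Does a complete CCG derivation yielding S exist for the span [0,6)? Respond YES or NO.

(S/(PP/N))/N ((PP/N)/N)/PP PP S PP\S (NP\(S/N))\PP
CKY chart[0,6] = {N/(N\NP), NP, NP/(NP\NP), PP/(PP\NP), S/(S\NP)}; S ∉ chart

NO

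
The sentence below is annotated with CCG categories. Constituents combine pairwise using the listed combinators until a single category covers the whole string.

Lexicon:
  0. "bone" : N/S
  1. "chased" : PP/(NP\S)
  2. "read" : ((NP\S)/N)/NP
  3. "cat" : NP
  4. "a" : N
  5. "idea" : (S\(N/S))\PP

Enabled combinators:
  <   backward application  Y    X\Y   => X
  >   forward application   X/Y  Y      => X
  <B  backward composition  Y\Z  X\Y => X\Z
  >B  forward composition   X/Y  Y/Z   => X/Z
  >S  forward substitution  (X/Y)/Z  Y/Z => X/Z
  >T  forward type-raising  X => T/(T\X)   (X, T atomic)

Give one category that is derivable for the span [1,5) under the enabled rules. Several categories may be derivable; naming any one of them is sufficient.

PP

[0,6] S   <
  [0,1] "bone" : N/S
  [1,6] S\(N/S)   <
    [1,5] PP   >
      [1,2] "chased" : PP/(NP\S)
      [2,5] NP\S   >
        [2,4] (NP\S)/N   >
          [2,3] "read" : ((NP\S)/N)/NP
          [3,4] "cat" : NP
        [4,5] "a" : N
    [5,6] "idea" : (S\(N/S))\PP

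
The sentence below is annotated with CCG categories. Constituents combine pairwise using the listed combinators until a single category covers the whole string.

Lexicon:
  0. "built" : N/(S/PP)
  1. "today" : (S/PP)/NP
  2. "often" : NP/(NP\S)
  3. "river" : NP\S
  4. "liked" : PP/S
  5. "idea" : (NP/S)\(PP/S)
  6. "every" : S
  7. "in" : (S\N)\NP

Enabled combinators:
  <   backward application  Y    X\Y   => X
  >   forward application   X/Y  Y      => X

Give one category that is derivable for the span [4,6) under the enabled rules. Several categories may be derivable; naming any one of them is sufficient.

[0,8] S   <
  [0,4] N   >
    [0,1] "built" : N/(S/PP)
    [1,4] S/PP   >
      [1,2] "today" : (S/PP)/NP
      [2,4] NP   >
        [2,3] "often" : NP/(NP\S)
        [3,4] "river" : NP\S
  [4,8] S\N   <
    [4,7] NP   >
      [4,6] NP/S   <
        [4,5] "liked" : PP/S
        [5,6] "idea" : (NP/S)\(PP/S)
      [6,7] "every" : S
    [7,8] "in" : (S\N)\NP

NP/S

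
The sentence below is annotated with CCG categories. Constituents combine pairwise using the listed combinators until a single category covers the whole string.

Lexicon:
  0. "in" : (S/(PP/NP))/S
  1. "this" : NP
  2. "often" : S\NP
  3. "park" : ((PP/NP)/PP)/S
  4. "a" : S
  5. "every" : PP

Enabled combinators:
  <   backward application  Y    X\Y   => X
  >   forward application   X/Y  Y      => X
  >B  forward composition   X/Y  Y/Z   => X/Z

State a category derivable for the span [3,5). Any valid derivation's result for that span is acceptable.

[0,6] S   >
  [0,5] S/PP   >B
    [0,3] S/(PP/NP)   >
      [0,1] "in" : (S/(PP/NP))/S
      [1,3] S   <
        [1,2] "this" : NP
        [2,3] "often" : S\NP
    [3,5] (PP/NP)/PP   >
      [3,4] "park" : ((PP/NP)/PP)/S
      [4,5] "a" : S
  [5,6] "every" : PP

(PP/NP)/PP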